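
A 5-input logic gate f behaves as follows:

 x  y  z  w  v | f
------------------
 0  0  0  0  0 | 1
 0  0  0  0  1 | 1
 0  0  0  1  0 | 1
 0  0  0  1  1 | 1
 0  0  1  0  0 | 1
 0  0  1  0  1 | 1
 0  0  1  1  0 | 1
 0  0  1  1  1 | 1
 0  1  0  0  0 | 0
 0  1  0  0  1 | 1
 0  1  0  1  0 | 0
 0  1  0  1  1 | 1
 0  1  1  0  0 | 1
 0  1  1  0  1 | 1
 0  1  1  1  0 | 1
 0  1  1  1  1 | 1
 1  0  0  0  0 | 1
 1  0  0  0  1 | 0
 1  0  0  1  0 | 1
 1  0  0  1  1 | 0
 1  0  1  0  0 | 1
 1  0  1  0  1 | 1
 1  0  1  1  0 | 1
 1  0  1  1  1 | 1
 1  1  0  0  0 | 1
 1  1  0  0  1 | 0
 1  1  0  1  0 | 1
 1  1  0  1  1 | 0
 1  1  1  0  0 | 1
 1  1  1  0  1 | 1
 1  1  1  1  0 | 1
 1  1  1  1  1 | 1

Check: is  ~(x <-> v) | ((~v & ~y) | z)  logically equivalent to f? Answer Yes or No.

Test each input against both f and the formula:
  x=0, y=0, z=0, w=0, v=0: formula gives 1, f = 1 ✓
  x=0, y=0, z=0, w=0, v=1: formula gives 1, f = 1 ✓
  x=0, y=0, z=0, w=1, v=0: formula gives 1, f = 1 ✓
  x=0, y=0, z=0, w=1, v=1: formula gives 1, f = 1 ✓
  …and likewise for the remaining 28 rows.
Every row agrees, so the formula is equivalent.

Yes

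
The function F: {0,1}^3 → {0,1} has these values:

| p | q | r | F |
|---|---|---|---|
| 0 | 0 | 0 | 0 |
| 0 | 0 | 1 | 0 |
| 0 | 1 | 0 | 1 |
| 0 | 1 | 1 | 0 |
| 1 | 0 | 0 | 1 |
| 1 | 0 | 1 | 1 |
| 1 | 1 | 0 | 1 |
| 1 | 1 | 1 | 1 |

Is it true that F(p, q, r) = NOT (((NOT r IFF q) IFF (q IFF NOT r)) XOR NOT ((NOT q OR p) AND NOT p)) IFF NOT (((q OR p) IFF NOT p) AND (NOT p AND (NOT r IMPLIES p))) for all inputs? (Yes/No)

Evaluate NOT (((NOT r IFF q) IFF (q IFF NOT r)) XOR NOT ((NOT q OR p) AND NOT p)) IFF NOT (((q OR p) IFF NOT p) AND (NOT p AND (NOT r IMPLIES p))) on each row and compare to F:
  p=0, q=0, r=0: formula gives 0, F = 0 ✓
  p=0, q=0, r=1: formula gives 0, F = 0 ✓
  p=0, q=1, r=0: formula gives 1, F = 1 ✓
  p=0, q=1, r=1: formula gives 0, F = 0 ✓
  p=1, q=0, r=0: formula gives 1, F = 1 ✓
  … (the remaining 3 rows also agree.)
Every row agrees, so the formula is equivalent.

Yes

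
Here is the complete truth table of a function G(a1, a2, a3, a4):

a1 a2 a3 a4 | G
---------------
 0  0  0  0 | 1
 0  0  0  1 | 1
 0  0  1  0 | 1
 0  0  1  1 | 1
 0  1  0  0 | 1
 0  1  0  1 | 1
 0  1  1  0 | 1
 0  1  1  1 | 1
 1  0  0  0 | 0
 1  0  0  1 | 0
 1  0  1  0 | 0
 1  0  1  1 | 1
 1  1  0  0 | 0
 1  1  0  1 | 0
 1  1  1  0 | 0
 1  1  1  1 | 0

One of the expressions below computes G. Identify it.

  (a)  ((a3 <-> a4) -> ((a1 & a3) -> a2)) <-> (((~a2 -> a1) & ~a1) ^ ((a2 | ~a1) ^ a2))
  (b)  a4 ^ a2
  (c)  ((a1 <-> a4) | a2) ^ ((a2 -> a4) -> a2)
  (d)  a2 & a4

a

(b): at (0,0,0,0) it gives 0, but G = 1 — eliminated.
(c): at (0,0,0,1) it gives 0, but G = 1 — eliminated.
(d): at (0,0,0,0) it gives 0, but G = 1 — eliminated.
That leaves (a). Evaluating it on every row reproduces the table of G exactly.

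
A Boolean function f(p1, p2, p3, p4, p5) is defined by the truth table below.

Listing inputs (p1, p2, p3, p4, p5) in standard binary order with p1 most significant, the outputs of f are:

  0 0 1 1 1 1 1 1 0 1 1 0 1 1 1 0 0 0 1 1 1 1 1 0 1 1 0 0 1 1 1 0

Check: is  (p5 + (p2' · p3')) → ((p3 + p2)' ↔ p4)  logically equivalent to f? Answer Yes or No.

No

Evaluate (p5 + (p2' · p3')) → ((p3 + p2)' ↔ p4) on each row and compare to f:
  p1=0, p2=0, p3=0, p4=0, p5=0: formula gives 0, f = 0 ✓
  p1=0, p2=0, p3=0, p4=0, p5=1: formula gives 0, f = 0 ✓
  p1=0, p2=0, p3=0, p4=1, p5=0: formula gives 1, f = 1 ✓
  p1=0, p2=0, p3=0, p4=1, p5=1: formula gives 1, f = 1 ✓
  …
  p1=0, p2=0, p3=1, p4=1, p5=1: formula gives 0, but f = 1 ✗
A single disagreement suffices: at (0,0,1,1,1) they differ, so the formula does not compute f.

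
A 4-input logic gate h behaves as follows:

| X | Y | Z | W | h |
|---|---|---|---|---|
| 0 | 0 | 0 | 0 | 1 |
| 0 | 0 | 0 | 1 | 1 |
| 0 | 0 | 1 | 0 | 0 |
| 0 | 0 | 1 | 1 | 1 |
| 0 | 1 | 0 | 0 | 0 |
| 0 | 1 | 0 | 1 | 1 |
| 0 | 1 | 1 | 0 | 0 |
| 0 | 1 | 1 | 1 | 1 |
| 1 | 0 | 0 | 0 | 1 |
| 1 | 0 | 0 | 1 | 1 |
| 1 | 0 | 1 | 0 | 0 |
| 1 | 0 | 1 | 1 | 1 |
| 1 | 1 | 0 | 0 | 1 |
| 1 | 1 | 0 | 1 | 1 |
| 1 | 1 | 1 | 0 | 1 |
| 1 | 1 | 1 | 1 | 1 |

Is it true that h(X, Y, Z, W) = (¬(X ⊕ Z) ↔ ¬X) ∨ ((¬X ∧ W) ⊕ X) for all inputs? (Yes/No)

No

Check the formula against h row by row:
  X=0, Y=0, Z=0, W=0: formula gives 1, h = 1 ✓
  X=0, Y=0, Z=0, W=1: formula gives 1, h = 1 ✓
  X=0, Y=0, Z=1, W=0: formula gives 0, h = 0 ✓
  X=0, Y=0, Z=1, W=1: formula gives 1, h = 1 ✓
  X=0, Y=1, Z=0, W=0: formula gives 1, but h = 0 ✗
Row (0,1,0,0) is a counterexample, so the formula is not equivalent to h.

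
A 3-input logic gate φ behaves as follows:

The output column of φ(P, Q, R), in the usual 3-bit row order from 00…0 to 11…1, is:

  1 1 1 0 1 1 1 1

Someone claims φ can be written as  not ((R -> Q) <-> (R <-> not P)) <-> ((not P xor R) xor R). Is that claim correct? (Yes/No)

No

Evaluate not ((R -> Q) <-> (R <-> not P)) <-> ((not P xor R) xor R) on each row and compare to φ:
  P=0, Q=0, R=0: formula gives 1, φ = 1 ✓
  P=0, Q=0, R=1: formula gives 1, φ = 1 ✓
  P=0, Q=1, R=0: formula gives 1, φ = 1 ✓
  P=0, Q=1, R=1: formula gives 0, φ = 0 ✓
  P=1, Q=0, R=0: formula gives 1, φ = 1 ✓
  …
  P=1, Q=1, R=1: formula gives 0, but φ = 1 ✗
Row (1,1,1) is a counterexample, so the formula is not equivalent to φ.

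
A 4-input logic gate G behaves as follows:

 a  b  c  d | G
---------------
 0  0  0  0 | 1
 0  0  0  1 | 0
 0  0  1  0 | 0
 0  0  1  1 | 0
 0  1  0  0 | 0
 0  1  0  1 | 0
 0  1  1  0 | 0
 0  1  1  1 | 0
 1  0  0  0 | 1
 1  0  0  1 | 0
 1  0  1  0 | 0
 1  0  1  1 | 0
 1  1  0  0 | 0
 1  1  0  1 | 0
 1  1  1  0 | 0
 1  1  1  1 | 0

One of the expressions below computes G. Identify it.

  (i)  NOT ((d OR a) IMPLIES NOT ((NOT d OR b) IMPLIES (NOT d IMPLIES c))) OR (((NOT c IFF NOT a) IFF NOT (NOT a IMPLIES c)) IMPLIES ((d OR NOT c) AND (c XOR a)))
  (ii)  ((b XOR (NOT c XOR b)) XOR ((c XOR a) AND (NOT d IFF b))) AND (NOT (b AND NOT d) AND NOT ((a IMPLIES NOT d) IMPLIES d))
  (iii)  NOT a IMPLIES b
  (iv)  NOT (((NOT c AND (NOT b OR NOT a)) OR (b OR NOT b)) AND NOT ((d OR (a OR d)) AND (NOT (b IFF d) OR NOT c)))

ii

(i): at (0,0,0,0) it gives 0, but G = 1 — eliminated.
(iii): at (0,0,0,0) it gives 0, but G = 1 — eliminated.
(iv): at (0,0,0,0) it gives 0, but G = 1 — eliminated.
Only (ii) survives; checking it on all 16 rows confirms it matches G.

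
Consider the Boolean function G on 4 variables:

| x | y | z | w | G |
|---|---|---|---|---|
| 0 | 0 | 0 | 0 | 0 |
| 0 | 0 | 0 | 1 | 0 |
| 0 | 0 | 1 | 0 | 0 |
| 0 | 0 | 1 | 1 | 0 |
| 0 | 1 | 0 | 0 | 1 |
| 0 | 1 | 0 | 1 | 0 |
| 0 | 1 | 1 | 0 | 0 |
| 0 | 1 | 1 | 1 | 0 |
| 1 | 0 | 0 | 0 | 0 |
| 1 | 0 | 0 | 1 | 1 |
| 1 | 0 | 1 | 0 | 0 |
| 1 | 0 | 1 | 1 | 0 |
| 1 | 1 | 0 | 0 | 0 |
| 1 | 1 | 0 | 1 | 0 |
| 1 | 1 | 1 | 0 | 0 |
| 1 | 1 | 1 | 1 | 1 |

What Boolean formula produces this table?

G(x, y, z, w) = ((((¬x ∧ y) ∧ ¬z) ∧ ¬w) ∨ (((x ∧ ¬y) ∧ ¬z) ∧ w)) ∨ (((x ∧ y) ∧ z) ∧ w)

Collect the rows where G=1 — (0,1,0,0), (1,0,0,1), (1,1,1,1) — and write one minterm per row: ¬x·y·¬z·¬w, x·¬y·¬z·w, x·y·z·w. Their union (logical OR) reproduces the table exactly.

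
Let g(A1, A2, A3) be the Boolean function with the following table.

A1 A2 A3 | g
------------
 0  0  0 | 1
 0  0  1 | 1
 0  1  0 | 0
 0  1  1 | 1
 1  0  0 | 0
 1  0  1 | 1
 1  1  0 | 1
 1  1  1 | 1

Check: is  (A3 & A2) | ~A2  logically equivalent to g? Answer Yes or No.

No

Check the formula against g row by row:
  A1=0, A2=0, A3=0: formula gives 1, g = 1 ✓
  A1=0, A2=0, A3=1: formula gives 1, g = 1 ✓
  A1=0, A2=1, A3=0: formula gives 0, g = 0 ✓
  A1=0, A2=1, A3=1: formula gives 1, g = 1 ✓
  A1=1, A2=0, A3=0: formula gives 1, but g = 0 ✗
A single disagreement suffices: at (1,0,0) they differ, so the formula does not compute g.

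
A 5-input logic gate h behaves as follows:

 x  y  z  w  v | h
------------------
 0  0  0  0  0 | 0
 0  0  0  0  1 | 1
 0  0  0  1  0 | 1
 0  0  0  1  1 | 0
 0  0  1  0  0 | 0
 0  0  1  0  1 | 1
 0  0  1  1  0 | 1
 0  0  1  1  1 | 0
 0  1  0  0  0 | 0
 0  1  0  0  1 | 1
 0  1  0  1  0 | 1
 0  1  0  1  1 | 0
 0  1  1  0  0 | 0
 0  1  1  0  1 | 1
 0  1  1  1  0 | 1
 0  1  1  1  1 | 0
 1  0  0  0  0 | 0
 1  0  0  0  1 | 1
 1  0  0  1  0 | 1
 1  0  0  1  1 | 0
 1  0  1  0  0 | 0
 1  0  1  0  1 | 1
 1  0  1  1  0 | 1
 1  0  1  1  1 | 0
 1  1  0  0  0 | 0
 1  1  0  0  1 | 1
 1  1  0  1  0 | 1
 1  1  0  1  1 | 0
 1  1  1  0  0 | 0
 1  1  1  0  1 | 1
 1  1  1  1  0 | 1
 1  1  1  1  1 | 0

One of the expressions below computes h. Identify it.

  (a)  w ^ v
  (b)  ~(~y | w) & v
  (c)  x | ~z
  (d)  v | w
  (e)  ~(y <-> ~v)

(b) fails at (0,0,0,0,1): the formula yields 0, h is 1.
(c) fails at (0,0,0,0,0): the formula yields 1, h is 0.
(d) fails at (0,0,0,1,1): the formula yields 1, h is 0.
(e) fails at (0,0,0,0,0): the formula yields 1, h is 0.
(a) is the remaining candidate, and it agrees with h on all 32 inputs.

a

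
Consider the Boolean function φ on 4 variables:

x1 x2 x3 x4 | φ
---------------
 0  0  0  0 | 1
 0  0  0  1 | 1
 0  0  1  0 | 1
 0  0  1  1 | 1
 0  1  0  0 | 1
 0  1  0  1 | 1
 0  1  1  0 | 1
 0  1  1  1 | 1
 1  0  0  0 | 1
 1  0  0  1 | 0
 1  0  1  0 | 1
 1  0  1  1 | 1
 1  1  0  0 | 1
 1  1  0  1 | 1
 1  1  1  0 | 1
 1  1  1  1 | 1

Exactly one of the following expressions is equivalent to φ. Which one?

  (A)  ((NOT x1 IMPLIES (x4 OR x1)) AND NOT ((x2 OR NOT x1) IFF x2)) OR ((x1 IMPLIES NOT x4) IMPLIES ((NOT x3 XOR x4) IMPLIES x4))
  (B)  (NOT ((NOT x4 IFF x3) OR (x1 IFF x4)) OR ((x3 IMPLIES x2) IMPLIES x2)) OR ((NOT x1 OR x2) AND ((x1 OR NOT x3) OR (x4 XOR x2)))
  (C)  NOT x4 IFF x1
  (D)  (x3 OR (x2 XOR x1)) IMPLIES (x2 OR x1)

(A) disagrees with φ on (0,0,0,0) (formula → 0, table → 1); rule it out.
(C) disagrees with φ on (0,0,0,0) (formula → 0, table → 1); rule it out.
(D) disagrees with φ on (0,0,1,0) (formula → 0, table → 1); rule it out.
Only (B) survives; checking it on all 16 rows confirms it matches φ.

B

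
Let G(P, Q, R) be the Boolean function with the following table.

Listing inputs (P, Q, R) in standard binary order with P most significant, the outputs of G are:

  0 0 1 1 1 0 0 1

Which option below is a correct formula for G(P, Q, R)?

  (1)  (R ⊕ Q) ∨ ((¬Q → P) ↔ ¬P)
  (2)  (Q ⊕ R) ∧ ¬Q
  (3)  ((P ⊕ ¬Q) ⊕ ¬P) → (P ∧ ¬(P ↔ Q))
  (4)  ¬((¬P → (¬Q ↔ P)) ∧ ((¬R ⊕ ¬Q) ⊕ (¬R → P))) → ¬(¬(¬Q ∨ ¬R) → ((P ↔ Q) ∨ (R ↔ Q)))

(1) fails at (0,0,1): the formula yields 1, G is 0.
(2) fails at (0,0,1): the formula yields 1, G is 0.
(3) fails at (0,0,0): the formula yields 1, G is 0.
(4) is the remaining candidate, and it agrees with G on all 8 inputs.

4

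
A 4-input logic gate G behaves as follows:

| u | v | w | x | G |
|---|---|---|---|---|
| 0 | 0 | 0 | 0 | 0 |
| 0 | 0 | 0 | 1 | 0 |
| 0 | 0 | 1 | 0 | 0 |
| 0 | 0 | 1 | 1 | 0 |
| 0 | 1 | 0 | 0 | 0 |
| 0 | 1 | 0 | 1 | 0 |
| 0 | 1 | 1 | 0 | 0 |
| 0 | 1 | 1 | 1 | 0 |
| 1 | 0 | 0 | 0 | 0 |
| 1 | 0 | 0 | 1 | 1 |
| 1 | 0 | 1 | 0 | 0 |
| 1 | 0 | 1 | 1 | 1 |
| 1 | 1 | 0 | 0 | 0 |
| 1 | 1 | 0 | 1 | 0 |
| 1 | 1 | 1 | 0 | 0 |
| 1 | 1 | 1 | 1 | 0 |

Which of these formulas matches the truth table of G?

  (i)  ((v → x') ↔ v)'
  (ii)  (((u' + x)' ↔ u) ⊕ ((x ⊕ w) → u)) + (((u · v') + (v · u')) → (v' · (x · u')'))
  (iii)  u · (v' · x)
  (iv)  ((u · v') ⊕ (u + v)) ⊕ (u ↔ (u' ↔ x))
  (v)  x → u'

(i) disagrees with G on (0,0,0,0) (formula → 1, table → 0); rule it out.
(ii) disagrees with G on (0,0,0,0) (formula → 1, table → 0); rule it out.
(iv) disagrees with G on (0,0,0,0) (formula → 1, table → 0); rule it out.
(v) disagrees with G on (0,0,0,0) (formula → 1, table → 0); rule it out.
That leaves (iii). Evaluating it on every row reproduces the table of G exactly.

iii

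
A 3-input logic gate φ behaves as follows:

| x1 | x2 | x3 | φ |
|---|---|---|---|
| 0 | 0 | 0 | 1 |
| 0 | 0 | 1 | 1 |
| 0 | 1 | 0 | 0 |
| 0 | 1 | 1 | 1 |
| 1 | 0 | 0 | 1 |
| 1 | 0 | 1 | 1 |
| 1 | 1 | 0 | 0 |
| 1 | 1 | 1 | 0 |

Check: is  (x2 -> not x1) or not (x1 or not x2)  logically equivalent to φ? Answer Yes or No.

Check the formula against φ row by row:
  x1=0, x2=0, x3=0: formula gives 1, φ = 1 ✓
  x1=0, x2=0, x3=1: formula gives 1, φ = 1 ✓
  x1=0, x2=1, x3=0: formula gives 1, but φ = 0 ✗
Row (0,1,0) is a counterexample, so the formula is not equivalent to φ.

No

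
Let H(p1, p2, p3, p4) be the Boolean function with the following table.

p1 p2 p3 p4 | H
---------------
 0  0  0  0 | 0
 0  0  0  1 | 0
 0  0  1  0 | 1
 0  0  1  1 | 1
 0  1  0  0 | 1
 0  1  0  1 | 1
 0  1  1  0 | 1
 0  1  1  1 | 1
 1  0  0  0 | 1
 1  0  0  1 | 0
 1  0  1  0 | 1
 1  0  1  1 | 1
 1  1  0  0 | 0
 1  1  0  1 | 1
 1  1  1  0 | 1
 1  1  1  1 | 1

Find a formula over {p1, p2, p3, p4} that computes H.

H(p1, p2, p3, p4) = ((((((p1' · p2') · p3') · p4') + (((p1' · p2') · p3') · p4)) + (((p1 · p2') · p3') · p4)) + (((p1 · p2) · p3') · p4'))'

There are just 4 zero rows: (0,0,0,0), (0,0,0,1), (1,0,0,1), (1,1,0,0). Their minterms are ¬p1·¬p2·¬p3·¬p4, ¬p1·¬p2·¬p3·p4, p1·¬p2·¬p3·p4, p1·p2·¬p3·¬p4; the OR of those covers precisely the 0-outputs, and negating it yields H.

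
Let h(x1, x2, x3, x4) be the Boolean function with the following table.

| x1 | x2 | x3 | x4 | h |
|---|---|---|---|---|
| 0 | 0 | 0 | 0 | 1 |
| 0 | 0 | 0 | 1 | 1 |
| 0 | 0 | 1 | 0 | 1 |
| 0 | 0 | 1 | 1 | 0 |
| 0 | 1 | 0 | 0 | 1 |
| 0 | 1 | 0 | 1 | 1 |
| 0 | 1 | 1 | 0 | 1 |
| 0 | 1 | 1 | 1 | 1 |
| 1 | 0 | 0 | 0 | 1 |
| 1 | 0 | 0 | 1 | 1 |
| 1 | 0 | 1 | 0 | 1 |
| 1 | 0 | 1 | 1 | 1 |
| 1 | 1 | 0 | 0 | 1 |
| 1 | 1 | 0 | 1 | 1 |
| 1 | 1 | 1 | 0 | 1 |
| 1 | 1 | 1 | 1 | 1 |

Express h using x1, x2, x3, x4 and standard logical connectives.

h(x1, x2, x3, x4) = (((x1' · x2') · x3) · x4)'

h is 0 on exactly one input, (0,0,1,1), whose minterm is ¬x1·¬x2·x3·x4. So h is the negation of that single conjunction.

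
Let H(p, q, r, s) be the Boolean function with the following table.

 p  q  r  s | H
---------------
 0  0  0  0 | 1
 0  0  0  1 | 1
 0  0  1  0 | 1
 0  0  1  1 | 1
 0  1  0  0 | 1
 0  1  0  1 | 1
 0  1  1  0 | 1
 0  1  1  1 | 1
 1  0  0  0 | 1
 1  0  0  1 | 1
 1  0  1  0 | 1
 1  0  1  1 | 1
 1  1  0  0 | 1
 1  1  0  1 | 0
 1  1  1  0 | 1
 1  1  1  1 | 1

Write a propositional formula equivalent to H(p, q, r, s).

H(p, q, r, s) = ~(((p & q) & ~r) & s)

Only row (1,1,0,1) gives 0. So H is 1 everywhere except there — the complement of the minterm p·q·¬r·s.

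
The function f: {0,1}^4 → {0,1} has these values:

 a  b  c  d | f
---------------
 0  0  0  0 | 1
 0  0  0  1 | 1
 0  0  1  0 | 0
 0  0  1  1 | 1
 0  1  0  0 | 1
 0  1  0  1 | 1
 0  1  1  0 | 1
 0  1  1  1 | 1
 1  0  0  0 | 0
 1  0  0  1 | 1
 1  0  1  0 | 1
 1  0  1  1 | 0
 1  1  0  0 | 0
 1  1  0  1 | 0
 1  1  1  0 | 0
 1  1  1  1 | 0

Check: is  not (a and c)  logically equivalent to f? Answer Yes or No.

No

Test each input against both f and the formula:
  a=0, b=0, c=0, d=0: formula gives 1, f = 1 ✓
  a=0, b=0, c=0, d=1: formula gives 1, f = 1 ✓
  a=0, b=0, c=1, d=0: formula gives 1, but f = 0 ✗
Since they disagree at (0,0,1,0), the expression is not a correct formula for f.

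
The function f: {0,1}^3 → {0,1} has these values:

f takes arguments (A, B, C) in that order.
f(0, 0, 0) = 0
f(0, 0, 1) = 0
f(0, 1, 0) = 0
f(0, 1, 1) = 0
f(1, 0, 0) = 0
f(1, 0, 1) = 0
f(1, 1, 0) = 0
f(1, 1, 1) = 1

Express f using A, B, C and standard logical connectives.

f(A, B, C) = (A & B) & C

Only row (1,1,1) gives 1. That row's minterm A·B·C is f directly.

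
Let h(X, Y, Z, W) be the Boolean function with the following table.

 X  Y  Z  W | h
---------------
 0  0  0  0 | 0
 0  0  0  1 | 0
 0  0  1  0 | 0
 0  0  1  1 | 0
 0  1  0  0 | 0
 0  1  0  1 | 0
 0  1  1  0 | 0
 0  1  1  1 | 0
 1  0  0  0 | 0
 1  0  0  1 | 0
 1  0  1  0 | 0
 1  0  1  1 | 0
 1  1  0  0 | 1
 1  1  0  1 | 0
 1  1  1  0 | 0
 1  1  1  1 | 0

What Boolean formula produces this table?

h(X, Y, Z, W) = ((X · Y) · Z') · W'

h is 1 on exactly one input, (1,1,0,0), whose minterm is X·Y·¬Z·¬W. So h is just that conjunction.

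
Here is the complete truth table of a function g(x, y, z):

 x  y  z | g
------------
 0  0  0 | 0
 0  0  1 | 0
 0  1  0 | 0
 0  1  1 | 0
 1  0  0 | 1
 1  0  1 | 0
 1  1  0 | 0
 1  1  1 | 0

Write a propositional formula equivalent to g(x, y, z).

g(x, y, z) = (x AND NOT y) AND NOT z

Only row (1,0,0) gives 1. That row's minterm x·¬y·¬z is g directly.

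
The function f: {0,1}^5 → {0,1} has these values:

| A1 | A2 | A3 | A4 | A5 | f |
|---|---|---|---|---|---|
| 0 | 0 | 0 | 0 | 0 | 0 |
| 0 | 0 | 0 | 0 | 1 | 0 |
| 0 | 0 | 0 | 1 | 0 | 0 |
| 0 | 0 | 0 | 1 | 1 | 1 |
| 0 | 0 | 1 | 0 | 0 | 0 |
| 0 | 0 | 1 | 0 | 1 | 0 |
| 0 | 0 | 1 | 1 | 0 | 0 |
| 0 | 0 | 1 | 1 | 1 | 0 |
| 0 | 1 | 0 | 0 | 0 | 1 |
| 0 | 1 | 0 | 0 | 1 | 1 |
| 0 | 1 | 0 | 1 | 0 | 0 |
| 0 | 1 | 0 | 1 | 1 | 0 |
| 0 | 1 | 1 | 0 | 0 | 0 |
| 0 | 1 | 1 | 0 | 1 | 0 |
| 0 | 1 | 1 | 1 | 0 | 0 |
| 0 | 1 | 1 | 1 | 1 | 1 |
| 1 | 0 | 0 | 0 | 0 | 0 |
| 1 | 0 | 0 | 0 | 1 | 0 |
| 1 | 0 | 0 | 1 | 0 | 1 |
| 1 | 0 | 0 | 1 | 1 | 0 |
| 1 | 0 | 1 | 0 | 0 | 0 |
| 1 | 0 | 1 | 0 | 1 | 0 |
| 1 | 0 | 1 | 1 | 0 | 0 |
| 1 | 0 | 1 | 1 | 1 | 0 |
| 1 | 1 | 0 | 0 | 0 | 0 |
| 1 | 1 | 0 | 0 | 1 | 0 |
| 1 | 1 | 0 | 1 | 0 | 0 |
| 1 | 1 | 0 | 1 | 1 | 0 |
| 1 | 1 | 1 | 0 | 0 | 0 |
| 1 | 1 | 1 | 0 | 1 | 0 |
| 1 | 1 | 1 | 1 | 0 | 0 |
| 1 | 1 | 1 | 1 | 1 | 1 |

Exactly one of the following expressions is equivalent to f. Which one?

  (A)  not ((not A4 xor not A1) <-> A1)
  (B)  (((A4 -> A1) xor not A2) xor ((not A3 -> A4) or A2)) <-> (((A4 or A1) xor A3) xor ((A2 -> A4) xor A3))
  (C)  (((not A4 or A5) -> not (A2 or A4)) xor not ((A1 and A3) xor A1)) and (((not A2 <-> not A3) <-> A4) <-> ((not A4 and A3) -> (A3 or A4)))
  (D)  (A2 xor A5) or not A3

C

(A): at (0,0,0,1,0) it gives 1, but f = 0 — eliminated.
(B): at (0,0,0,1,0) it gives 1, but f = 0 — eliminated.
(D): at (0,0,0,0,0) it gives 1, but f = 0 — eliminated.
Only (C) survives; checking it on all 32 rows confirms it matches f.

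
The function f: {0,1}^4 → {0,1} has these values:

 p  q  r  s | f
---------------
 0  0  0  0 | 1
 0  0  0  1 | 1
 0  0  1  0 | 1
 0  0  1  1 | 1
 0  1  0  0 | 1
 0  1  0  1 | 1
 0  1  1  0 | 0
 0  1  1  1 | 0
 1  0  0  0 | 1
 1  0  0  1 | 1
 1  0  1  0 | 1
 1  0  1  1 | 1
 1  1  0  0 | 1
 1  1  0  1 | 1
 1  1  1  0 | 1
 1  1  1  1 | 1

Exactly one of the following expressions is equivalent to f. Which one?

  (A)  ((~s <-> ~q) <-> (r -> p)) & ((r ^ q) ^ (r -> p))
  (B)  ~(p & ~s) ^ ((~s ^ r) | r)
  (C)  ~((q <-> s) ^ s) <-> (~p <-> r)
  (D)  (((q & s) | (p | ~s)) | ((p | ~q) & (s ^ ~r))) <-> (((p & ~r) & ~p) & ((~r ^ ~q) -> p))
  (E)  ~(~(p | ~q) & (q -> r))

(A) fails at (0,0,0,1): the formula yields 0, f is 1.
(B) fails at (0,0,0,0): the formula yields 0, f is 1.
(C) fails at (0,0,1,0): the formula yields 0, f is 1.
(D) fails at (0,0,0,0): the formula yields 0, f is 1.
Only (E) survives; checking it on all 16 rows confirms it matches f.

E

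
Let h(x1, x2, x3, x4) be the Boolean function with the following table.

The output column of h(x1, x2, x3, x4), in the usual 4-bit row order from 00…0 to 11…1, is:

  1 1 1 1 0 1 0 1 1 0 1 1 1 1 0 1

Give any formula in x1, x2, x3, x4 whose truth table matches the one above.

h(x1, x2, x3, x4) = ¬((((((¬x1 ∧ x2) ∧ ¬x3) ∧ ¬x4) ∨ (((¬x1 ∧ x2) ∧ x3) ∧ ¬x4)) ∨ (((x1 ∧ ¬x2) ∧ ¬x3) ∧ x4)) ∨ (((x1 ∧ x2) ∧ x3) ∧ ¬x4))

The 0-rows are (0,1,0,0), (0,1,1,0), (1,0,0,1), (1,1,1,0). Take each as a conjunction (¬x1·x2·¬x3·¬x4, ¬x1·x2·x3·¬x4, x1·¬x2·¬x3·x4, x1·x2·x3·¬x4), form their disjunction, and complement — that gives a formula that is 1 everywhere h is.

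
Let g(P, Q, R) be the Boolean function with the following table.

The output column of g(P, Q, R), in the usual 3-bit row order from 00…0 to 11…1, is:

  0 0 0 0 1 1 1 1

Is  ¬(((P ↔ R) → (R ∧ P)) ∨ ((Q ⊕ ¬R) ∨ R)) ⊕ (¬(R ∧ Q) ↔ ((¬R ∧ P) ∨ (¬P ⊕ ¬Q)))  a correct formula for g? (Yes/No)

Check the formula against g row by row:
  P=0, Q=0, R=0: formula gives 0, g = 0 ✓
  P=0, Q=0, R=1: formula gives 0, g = 0 ✓
  P=0, Q=1, R=0: formula gives 0, g = 0 ✓
  P=0, Q=1, R=1: formula gives 0, g = 0 ✓
  P=1, Q=0, R=0: formula gives 1, g = 1 ✓
  … (the remaining 3 rows also agree.)
All 8 rows match — the expression computes g exactly.

Yes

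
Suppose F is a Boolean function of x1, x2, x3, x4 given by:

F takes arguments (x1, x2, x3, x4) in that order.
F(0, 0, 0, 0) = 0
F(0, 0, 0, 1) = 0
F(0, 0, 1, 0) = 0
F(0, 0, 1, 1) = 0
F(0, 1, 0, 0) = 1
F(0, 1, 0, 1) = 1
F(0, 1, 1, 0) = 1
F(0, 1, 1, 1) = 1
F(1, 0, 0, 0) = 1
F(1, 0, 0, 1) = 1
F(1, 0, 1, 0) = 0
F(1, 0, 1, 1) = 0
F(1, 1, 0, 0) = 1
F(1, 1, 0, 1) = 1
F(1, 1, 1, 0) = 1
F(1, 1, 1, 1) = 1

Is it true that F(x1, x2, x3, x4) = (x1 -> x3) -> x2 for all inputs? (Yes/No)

Test each input against both F and the formula:
  x1=0, x2=0, x3=0, x4=0: formula gives 0, F = 0 ✓
  x1=0, x2=0, x3=0, x4=1: formula gives 0, F = 0 ✓
  x1=0, x2=0, x3=1, x4=0: formula gives 0, F = 0 ✓
  x1=0, x2=0, x3=1, x4=1: formula gives 0, F = 0 ✓
  … (the remaining 12 rows also agree.)
All 16 rows match — the expression computes F exactly.

Yes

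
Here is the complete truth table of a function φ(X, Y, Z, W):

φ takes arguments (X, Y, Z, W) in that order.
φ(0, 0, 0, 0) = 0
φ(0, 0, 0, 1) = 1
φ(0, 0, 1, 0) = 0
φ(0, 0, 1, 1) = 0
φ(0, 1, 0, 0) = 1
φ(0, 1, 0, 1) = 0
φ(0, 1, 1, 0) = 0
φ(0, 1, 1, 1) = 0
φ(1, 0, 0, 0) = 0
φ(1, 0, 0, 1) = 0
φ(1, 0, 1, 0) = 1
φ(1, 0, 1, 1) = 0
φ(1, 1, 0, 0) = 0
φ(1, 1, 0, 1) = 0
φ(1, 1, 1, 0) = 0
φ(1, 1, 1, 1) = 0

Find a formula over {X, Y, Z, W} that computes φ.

φ=1 on 3 inputs: (0,0,0,1), (0,1,0,0), (1,0,1,0). Reading each as a conjunction of literals (¬X·¬Y·¬Z·W, ¬X·Y·¬Z·¬W, X·¬Y·Z·¬W) and taking the OR gives the canonical DNF.

φ(X, Y, Z, W) = ((((~X & ~Y) & ~Z) & W) | (((~X & Y) & ~Z) & ~W)) | (((X & ~Y) & Z) & ~W)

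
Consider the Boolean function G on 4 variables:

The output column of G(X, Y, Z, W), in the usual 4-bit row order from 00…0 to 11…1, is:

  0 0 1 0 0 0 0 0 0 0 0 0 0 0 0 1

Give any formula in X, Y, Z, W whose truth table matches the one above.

The 1-rows are (0,0,1,0), (1,1,1,1). Each contributes one minterm — ¬X·¬Y·Z·¬W; X·Y·Z·W — and their disjunction is a sum-of-products form of G.

G(X, Y, Z, W) = (((not X and not Y) and Z) and not W) or (((X and Y) and Z) and W)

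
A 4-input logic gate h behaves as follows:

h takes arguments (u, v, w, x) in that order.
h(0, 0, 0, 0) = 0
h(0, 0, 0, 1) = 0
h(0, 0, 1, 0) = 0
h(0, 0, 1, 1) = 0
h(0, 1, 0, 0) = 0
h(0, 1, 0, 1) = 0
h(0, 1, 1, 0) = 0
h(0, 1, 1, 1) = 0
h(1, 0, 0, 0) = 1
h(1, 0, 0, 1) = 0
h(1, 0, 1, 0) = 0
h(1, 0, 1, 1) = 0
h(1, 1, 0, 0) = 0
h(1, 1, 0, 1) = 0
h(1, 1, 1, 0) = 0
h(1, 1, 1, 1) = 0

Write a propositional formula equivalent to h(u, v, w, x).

h(u, v, w, x) = ((u ∧ ¬v) ∧ ¬w) ∧ ¬x

h is 1 on exactly one input, (1,0,0,0), whose minterm is u·¬v·¬w·¬x. So h is just that conjunction.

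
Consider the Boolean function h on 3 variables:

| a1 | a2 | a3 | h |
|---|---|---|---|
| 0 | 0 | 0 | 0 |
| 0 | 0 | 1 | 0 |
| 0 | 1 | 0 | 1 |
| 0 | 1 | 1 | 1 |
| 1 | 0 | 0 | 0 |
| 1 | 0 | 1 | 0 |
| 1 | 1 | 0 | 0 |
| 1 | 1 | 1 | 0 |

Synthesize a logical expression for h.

Collect the rows where h=1 — (0,1,0), (0,1,1) — and write one minterm per row: ¬a1·a2·¬a3, ¬a1·a2·a3. Their union (logical OR) reproduces the table exactly.

h(a1, a2, a3) = ((NOT a1 AND a2) AND NOT a3) OR ((NOT a1 AND a2) AND a3)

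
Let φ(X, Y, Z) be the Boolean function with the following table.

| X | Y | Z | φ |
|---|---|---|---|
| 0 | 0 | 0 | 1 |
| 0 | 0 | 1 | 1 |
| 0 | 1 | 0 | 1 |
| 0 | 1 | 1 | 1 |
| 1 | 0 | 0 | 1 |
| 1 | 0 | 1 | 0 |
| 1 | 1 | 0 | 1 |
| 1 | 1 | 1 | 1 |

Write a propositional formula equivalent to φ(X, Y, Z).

φ(X, Y, Z) = ~((X & ~Y) & Z)

Only row (1,0,1) gives 0. So φ is 1 everywhere except there — the complement of the minterm X·¬Y·Z.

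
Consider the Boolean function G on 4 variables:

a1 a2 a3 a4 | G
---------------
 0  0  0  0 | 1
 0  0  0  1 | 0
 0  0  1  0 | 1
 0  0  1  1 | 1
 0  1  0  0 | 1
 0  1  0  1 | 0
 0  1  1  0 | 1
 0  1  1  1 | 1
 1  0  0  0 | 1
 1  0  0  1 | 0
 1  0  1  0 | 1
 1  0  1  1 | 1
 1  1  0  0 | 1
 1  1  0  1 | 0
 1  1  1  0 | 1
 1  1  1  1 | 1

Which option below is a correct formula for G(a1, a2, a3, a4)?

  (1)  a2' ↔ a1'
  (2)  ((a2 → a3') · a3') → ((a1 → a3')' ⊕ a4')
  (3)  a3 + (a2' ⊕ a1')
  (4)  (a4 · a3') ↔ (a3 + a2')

2

(1) fails at (0,0,0,1): the formula yields 1, G is 0.
(3) fails at (0,0,0,0): the formula yields 0, G is 1.
(4) fails at (0,0,0,0): the formula yields 0, G is 1.
Only (2) survives; checking it on all 16 rows confirms it matches G.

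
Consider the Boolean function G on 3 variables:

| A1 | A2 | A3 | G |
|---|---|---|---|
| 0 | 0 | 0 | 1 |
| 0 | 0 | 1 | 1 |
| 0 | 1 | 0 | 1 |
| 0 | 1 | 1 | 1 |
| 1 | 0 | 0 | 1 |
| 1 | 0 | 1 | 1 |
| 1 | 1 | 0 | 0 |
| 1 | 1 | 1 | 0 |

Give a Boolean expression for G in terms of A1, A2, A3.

The 0-rows are (1,1,0), (1,1,1). Take each as a conjunction (A1·A2·¬A3, A1·A2·A3), form their disjunction, and complement — that gives a formula that is 1 everywhere G is.

G(A1, A2, A3) = ~(((A1 & A2) & ~A3) | ((A1 & A2) & A3))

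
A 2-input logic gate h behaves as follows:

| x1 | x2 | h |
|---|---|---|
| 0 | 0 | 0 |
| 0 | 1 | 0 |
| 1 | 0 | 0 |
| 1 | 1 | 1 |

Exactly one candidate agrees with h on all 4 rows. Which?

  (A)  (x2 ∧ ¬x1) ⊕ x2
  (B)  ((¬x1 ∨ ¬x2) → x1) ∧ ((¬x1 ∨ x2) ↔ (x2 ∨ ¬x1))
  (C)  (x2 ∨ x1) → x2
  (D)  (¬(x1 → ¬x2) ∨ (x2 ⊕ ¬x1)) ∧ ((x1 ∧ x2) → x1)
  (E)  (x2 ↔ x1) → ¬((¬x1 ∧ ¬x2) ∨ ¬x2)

A

(B) disagrees with h on (1,0) (formula → 1, table → 0); rule it out.
(C) disagrees with h on (0,0) (formula → 1, table → 0); rule it out.
(D) disagrees with h on (0,0) (formula → 1, table → 0); rule it out.
(E) disagrees with h on (0,1) (formula → 1, table → 0); rule it out.
(A) is the remaining candidate, and it agrees with h on all 4 inputs.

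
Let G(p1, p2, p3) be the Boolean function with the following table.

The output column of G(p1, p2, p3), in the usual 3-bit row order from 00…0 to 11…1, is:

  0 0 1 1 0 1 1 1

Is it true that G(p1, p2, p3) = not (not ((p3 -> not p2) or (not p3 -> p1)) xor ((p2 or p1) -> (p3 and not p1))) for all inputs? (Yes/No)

No

Evaluate not (not ((p3 -> not p2) or (not p3 -> p1)) xor ((p2 or p1) -> (p3 and not p1))) on each row and compare to G:
  p1=0, p2=0, p3=0: formula gives 0, G = 0 ✓
  p1=0, p2=0, p3=1: formula gives 0, G = 0 ✓
  p1=0, p2=1, p3=0: formula gives 1, G = 1 ✓
  p1=0, p2=1, p3=1: formula gives 0, but G = 1 ✗
A single disagreement suffices: at (0,1,1) they differ, so the formula does not compute G.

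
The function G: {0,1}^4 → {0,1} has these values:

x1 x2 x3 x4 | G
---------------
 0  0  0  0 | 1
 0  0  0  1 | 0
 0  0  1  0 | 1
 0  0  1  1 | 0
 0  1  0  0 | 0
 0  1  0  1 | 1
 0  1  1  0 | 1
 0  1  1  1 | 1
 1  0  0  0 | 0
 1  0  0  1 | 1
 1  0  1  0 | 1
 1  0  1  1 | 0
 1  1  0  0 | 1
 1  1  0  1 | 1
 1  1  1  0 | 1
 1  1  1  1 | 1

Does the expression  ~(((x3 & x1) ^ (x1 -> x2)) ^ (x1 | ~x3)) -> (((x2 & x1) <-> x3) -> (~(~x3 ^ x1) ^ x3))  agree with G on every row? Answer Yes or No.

Check the formula against G row by row:
  x1=0, x2=0, x3=0, x4=0: formula gives 0, but G = 1 ✗
Row (0,0,0,0) is a counterexample, so the formula is not equivalent to G.

No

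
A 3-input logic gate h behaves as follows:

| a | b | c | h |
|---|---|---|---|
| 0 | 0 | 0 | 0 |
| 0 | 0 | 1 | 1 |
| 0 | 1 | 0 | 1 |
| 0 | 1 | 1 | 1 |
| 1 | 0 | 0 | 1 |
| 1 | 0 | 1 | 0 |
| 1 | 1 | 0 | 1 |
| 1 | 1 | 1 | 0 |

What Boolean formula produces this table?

h(a, b, c) = NOT ((((NOT a AND NOT b) AND NOT c) OR ((a AND NOT b) AND c)) OR ((a AND b) AND c))

There are just 3 zero rows: (0,0,0), (1,0,1), (1,1,1). Their minterms are ¬a·¬b·¬c, a·¬b·c, a·b·c; the OR of those covers precisely the 0-outputs, and negating it yields h.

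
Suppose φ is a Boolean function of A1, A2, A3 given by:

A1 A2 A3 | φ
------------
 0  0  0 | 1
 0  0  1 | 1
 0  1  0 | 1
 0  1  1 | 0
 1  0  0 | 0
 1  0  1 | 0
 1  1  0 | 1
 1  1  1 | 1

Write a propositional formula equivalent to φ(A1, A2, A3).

φ(A1, A2, A3) = not ((((not A1 and A2) and A3) or ((A1 and not A2) and not A3)) or ((A1 and not A2) and A3))

φ is 0 on only 3 rows — (0,1,1), (1,0,0), (1,0,1). Writing each as a minterm (¬A1·A2·A3, A1·¬A2·¬A3, A1·¬A2·A3) and OR-ing them characterizes exactly where φ=0, so φ is the negation of that disjunction.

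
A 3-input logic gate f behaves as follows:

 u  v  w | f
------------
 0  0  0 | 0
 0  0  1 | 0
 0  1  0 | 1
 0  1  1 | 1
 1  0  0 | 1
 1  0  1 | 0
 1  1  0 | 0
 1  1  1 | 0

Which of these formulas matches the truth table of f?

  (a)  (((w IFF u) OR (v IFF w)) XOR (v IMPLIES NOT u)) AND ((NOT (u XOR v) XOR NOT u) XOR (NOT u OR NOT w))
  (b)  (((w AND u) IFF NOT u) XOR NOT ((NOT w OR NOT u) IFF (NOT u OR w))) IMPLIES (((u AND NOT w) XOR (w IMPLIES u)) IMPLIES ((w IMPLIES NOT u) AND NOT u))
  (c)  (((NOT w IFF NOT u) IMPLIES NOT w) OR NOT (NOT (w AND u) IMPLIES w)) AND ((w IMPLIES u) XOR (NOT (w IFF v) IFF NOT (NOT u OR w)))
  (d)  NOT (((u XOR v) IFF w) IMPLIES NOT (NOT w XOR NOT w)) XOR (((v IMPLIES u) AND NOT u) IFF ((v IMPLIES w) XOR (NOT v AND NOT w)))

c

(a) disagrees with f on (0,0,1) (formula → 1, table → 0); rule it out.
(b) disagrees with f on (0,0,0) (formula → 1, table → 0); rule it out.
(d) disagrees with f on (0,0,1) (formula → 1, table → 0); rule it out.
(c) is the remaining candidate, and it agrees with f on all 8 inputs.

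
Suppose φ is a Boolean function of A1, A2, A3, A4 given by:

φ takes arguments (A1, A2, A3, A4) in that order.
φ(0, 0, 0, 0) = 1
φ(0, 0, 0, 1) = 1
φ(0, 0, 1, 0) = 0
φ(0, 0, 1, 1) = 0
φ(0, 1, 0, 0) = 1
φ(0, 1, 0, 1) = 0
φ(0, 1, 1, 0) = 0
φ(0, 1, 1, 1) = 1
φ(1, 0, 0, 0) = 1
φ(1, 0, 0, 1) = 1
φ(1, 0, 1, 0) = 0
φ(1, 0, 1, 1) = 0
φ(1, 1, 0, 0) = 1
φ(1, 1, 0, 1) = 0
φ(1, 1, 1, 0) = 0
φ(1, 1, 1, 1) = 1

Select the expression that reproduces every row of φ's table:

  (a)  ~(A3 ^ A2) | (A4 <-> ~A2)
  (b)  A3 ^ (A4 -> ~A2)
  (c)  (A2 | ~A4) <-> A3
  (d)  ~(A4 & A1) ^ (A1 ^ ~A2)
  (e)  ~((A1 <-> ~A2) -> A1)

(a): at (0,0,1,1) it gives 1, but φ = 0 — eliminated.
(c): at (0,0,0,0) it gives 0, but φ = 1 — eliminated.
(d): at (0,0,0,0) it gives 0, but φ = 1 — eliminated.
(e): at (0,0,0,0) it gives 0, but φ = 1 — eliminated.
That leaves (b). Evaluating it on every row reproduces the table of φ exactly.

b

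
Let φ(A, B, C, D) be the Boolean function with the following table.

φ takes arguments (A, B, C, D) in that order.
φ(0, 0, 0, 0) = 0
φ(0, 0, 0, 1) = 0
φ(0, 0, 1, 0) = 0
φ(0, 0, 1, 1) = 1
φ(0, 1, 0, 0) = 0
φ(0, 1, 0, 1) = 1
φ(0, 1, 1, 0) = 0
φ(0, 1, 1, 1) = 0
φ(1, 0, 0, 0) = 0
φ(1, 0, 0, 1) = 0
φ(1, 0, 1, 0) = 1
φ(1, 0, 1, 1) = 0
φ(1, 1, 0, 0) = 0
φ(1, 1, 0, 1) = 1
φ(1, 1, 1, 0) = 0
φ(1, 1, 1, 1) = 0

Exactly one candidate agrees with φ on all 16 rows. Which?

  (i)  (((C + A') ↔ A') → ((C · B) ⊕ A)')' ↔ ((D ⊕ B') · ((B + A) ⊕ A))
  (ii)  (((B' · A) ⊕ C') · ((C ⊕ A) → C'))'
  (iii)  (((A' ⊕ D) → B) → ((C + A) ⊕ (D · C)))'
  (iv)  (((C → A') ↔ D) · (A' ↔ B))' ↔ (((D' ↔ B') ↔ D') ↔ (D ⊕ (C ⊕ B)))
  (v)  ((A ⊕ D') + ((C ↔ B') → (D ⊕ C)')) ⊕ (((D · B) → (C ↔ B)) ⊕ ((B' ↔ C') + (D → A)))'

v

(i) fails at (0,0,0,0): the formula yields 1, φ is 0.
(ii) fails at (0,0,1,0): the formula yields 1, φ is 0.
(iii) fails at (0,0,0,1): the formula yields 1, φ is 0.
(iv) fails at (0,0,0,1): the formula yields 1, φ is 0.
Only (v) survives; checking it on all 16 rows confirms it matches φ.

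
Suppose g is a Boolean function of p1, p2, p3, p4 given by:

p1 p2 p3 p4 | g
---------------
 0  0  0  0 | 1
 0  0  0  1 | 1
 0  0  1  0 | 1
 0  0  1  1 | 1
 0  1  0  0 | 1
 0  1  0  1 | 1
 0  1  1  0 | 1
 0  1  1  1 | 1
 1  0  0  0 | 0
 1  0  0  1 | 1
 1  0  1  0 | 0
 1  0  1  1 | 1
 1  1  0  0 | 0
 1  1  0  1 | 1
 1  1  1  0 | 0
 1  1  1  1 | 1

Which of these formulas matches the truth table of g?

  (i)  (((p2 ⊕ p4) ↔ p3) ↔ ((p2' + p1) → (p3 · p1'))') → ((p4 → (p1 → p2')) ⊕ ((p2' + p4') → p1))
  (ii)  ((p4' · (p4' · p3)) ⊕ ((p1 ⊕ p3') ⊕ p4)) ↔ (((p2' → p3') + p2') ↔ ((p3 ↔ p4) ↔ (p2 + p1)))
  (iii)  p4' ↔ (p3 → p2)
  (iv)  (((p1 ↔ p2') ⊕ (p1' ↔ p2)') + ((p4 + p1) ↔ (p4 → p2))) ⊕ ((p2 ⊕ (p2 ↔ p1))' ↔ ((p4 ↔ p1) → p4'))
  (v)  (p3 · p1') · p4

iv

(i): at (0,1,1,1) it gives 0, but g = 1 — eliminated.
(ii): at (0,0,0,0) it gives 0, but g = 1 — eliminated.
(iii): at (0,0,0,1) it gives 0, but g = 1 — eliminated.
(v): at (0,0,0,0) it gives 0, but g = 1 — eliminated.
(iv) is the remaining candidate, and it agrees with g on all 16 inputs.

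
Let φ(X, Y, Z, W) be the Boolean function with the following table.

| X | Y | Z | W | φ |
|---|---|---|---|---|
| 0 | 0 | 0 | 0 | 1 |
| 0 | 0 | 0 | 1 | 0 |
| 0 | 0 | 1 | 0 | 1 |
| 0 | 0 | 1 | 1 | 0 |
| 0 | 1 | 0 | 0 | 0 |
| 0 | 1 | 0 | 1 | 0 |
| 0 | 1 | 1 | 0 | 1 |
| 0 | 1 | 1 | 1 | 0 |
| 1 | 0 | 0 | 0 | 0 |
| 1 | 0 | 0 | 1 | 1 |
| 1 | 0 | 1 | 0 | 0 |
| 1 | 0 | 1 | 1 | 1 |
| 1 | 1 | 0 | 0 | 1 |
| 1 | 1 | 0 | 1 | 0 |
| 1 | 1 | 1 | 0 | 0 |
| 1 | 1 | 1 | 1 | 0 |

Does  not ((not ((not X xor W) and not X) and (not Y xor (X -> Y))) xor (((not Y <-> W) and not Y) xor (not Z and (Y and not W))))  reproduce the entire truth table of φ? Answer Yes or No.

Test each input against both φ and the formula:
  X=0, Y=0, Z=0, W=0: formula gives 1, φ = 1 ✓
  X=0, Y=0, Z=0, W=1: formula gives 0, φ = 0 ✓
  X=0, Y=0, Z=1, W=0: formula gives 1, φ = 1 ✓
  X=0, Y=0, Z=1, W=1: formula gives 0, φ = 0 ✓
  …and likewise for the remaining 12 rows.
No disagreement on any input; they are logically equivalent.

Yes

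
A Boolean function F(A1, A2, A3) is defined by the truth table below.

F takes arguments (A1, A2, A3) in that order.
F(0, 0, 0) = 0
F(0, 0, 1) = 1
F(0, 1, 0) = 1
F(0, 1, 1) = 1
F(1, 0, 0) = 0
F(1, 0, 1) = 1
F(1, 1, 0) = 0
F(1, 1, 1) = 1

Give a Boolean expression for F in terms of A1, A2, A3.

F(A1, A2, A3) = not ((((not A1 and not A2) and not A3) or ((A1 and not A2) and not A3)) or ((A1 and A2) and not A3))

There are just 3 zero rows: (0,0,0), (1,0,0), (1,1,0). Their minterms are ¬A1·¬A2·¬A3, A1·¬A2·¬A3, A1·A2·¬A3; the OR of those covers precisely the 0-outputs, and negating it yields F.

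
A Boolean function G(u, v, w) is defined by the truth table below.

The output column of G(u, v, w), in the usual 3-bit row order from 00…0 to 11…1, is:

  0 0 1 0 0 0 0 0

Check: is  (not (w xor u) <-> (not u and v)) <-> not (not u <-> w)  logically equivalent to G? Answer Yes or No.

Test each input against both G and the formula:
  u=0, v=0, w=0: formula gives 0, G = 0 ✓
  u=0, v=0, w=1: formula gives 0, G = 0 ✓
  u=0, v=1, w=0: formula gives 1, G = 1 ✓
  u=0, v=1, w=1: formula gives 1, but G = 0 ✗
Since they disagree at (0,1,1), the expression is not a correct formula for G.

No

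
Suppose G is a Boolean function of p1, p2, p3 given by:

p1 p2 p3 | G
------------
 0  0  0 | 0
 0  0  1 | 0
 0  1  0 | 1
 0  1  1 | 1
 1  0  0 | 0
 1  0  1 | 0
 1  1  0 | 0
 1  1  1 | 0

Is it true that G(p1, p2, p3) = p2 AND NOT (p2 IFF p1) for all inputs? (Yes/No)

Check the formula against G row by row:
  p1=0, p2=0, p3=0: formula gives 0, G = 0 ✓
  p1=0, p2=0, p3=1: formula gives 0, G = 0 ✓
  p1=0, p2=1, p3=0: formula gives 1, G = 1 ✓
  p1=0, p2=1, p3=1: formula gives 1, G = 1 ✓
  p1=1, p2=0, p3=0: formula gives 0, G = 0 ✓
  … (the remaining 3 rows also agree.)
All 8 rows match — the expression computes G exactly.

Yes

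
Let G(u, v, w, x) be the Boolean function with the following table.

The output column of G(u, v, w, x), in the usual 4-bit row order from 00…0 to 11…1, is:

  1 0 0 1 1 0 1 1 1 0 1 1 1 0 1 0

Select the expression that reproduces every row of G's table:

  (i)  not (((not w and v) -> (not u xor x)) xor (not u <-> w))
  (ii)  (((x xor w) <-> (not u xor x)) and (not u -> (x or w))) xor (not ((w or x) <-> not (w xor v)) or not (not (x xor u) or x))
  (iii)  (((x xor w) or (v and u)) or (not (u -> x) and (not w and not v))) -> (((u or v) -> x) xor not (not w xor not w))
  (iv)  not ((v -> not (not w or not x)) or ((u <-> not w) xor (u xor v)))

iii

(i): at (0,0,0,0) it gives 0, but G = 1 — eliminated.
(ii): at (0,0,1,1) it gives 0, but G = 1 — eliminated.
(iv): at (0,0,0,0) it gives 0, but G = 1 — eliminated.
That leaves (iii). Evaluating it on every row reproduces the table of G exactly.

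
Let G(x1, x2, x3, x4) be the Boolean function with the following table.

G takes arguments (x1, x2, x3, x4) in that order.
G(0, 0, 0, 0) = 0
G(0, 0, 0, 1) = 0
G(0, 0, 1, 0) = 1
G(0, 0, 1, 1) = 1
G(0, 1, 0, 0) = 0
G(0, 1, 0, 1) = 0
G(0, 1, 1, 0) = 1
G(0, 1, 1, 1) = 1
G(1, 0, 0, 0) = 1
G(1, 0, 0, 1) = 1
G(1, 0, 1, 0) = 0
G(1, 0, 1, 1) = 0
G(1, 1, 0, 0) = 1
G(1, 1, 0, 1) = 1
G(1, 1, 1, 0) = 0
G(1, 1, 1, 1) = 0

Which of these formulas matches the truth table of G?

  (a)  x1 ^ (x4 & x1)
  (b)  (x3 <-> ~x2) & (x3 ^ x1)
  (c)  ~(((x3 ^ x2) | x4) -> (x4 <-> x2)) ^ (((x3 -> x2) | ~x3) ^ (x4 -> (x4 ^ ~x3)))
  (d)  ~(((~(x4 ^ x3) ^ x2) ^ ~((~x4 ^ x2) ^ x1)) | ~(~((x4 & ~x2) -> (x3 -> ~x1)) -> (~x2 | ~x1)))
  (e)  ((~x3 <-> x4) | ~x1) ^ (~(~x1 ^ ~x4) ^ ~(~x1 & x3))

d

(a): at (0,0,1,0) it gives 0, but G = 1 — eliminated.
(b): at (0,1,1,0) it gives 0, but G = 1 — eliminated.
(c): at (0,0,1,1) it gives 0, but G = 1 — eliminated.
(e): at (0,0,0,0) it gives 1, but G = 0 — eliminated.
That leaves (d). Evaluating it on every row reproduces the table of G exactly.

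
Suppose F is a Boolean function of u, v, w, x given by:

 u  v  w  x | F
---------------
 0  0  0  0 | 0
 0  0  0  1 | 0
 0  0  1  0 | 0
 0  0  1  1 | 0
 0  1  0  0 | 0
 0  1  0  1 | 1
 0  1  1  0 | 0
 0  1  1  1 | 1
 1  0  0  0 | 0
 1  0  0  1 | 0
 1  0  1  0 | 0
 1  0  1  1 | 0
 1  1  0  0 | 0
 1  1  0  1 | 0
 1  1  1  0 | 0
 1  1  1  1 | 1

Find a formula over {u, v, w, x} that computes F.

F(u, v, w, x) = ((((~u & v) & ~w) & x) | (((~u & v) & w) & x)) | (((u & v) & w) & x)

The 1-rows are (0,1,0,1), (0,1,1,1), (1,1,1,1). Each contributes one minterm — ¬u·v·¬w·x; ¬u·v·w·x; u·v·w·x — and their disjunction is a sum-of-products form of F.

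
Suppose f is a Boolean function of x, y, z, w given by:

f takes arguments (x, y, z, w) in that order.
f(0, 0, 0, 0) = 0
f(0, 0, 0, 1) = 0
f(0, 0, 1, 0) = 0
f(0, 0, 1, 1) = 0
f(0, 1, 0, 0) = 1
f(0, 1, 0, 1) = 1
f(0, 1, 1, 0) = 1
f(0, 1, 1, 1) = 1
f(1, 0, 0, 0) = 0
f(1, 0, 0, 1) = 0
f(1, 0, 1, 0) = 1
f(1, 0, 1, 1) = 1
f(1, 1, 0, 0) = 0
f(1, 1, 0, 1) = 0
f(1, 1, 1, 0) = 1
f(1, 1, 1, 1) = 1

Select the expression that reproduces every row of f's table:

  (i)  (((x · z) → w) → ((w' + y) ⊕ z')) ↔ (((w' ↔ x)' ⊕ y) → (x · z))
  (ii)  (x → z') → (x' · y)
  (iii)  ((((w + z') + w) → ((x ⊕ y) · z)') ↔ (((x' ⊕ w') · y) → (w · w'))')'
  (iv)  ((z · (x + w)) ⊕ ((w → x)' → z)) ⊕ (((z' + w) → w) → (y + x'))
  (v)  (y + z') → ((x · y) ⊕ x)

(i) fails at (0,0,0,0): the formula yields 1, f is 0.
(iii) fails at (0,0,0,0): the formula yields 1, f is 0.
(iv) fails at (0,0,0,1): the formula yields 1, f is 0.
(v) fails at (0,0,1,0): the formula yields 1, f is 0.
(ii) is the remaining candidate, and it agrees with f on all 16 inputs.

ii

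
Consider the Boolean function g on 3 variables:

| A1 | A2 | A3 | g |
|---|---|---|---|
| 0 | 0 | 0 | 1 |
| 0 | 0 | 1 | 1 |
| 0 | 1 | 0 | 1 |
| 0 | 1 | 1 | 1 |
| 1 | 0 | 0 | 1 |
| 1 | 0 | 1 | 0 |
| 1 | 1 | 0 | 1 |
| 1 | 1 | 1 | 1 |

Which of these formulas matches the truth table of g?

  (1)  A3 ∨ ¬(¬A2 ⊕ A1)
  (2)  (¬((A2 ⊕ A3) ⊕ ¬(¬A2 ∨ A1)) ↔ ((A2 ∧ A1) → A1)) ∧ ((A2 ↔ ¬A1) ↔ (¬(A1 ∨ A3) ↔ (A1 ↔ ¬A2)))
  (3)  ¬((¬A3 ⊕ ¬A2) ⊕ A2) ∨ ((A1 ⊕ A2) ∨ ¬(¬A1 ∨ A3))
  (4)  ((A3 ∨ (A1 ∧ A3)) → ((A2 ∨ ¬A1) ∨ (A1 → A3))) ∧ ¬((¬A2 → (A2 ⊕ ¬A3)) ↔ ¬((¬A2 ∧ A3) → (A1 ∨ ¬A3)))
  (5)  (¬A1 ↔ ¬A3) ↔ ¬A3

4

(1) disagrees with g on (0,0,0) (formula → 0, table → 1); rule it out.
(2) disagrees with g on (0,0,1) (formula → 0, table → 1); rule it out.
(3) disagrees with g on (0,0,1) (formula → 0, table → 1); rule it out.
(5) disagrees with g on (1,0,0) (formula → 0, table → 1); rule it out.
Only (4) survives; checking it on all 8 rows confirms it matches g.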